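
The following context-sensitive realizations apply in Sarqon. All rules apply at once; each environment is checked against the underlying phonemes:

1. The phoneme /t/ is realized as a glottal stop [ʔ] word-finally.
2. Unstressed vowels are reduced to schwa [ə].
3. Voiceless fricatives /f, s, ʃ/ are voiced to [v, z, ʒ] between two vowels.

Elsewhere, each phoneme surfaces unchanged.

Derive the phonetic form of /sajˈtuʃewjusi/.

/s/ (word-initial) is in the target of rule 3 but the environment (between two vowels) is not met → [s].
/a/ meets the environment for rule 2 (in an unstressed syllable) → [ə].
/j/ — not in any rule's target class → [j].
/t/ — between /j/ and /u/; rule 1 does not apply here → [t].
/u/ (between /t/ and /ʃ/) is in the target of rule 2 but the environment (in an unstressed syllable) is not met → [u].
/ʃ/ — between /u/ and /e/, between two vowels — surfaces as [ʒ] (rule 3).
/e/ (between /ʃ/ and /w/) occurs in an unstressed syllable → [ə] by rule 2.
/w/ (between /e/ and /j/): no rule targets it → [w].
/j/ (between /w/ and /u/) is unaffected → [j].
/u/ — between /j/ and /s/, in an unstressed syllable — surfaces as [ə] (rule 2).
/s/ meets the environment for rule 3 (between two vowels) → [z].
/i/ (word-final): in an unstressed syllable, so rule 2 applies → [ə].

[səjˈtuʒəwjəzə]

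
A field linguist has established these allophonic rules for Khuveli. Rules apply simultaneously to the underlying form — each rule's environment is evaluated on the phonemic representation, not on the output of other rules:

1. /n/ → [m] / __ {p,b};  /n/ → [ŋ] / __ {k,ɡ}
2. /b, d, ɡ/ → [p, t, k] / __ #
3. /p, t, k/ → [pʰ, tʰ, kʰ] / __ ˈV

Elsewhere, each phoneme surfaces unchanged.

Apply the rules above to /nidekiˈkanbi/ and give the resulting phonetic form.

/n/ (word-initial) fails the environment for rule 1, so it stays [n].
/i/ (between /n/ and /d/): no rule targets it → [i].
/d/ (between /i/ and /e/) fails the environment for rule 2, so it stays [d].
/e/ — not in any rule's target class → [e].
/k/ (between /e/ and /i/) fails the environment for rule 3, so it stays [k].
/i/ (between /k/ and /k/): no rule targets it → [i].
/k/ meets the environment for rule 3 (immediately before a stressed vowel) → [kʰ].
/a/ (between /k/ and /n/) is unaffected → [a].
/n/ (between /a/ and /b/): before a labial or velar stop, so rule 1 applies → [m].
/b/ (between /n/ and /i/) is in the target of rule 2 but the environment (word-finally) is not met → [b].
/i/ (word-final) is unaffected → [i].

[nidekiˈkʰambi]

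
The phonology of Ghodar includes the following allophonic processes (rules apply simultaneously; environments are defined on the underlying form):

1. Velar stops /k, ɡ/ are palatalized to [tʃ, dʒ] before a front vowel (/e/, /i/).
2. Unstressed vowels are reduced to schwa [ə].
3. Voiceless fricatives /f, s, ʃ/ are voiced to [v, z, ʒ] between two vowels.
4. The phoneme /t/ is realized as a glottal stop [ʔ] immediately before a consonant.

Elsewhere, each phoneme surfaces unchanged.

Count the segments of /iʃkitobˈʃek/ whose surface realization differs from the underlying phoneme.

Segments that undergo a rule: /i/ → [ə] (rule 2); /k/ → [tʃ] (rule 1); /i/ → [ə] (rule 2); /o/ → [ə] (rule 2).
All other segments surface unchanged.

4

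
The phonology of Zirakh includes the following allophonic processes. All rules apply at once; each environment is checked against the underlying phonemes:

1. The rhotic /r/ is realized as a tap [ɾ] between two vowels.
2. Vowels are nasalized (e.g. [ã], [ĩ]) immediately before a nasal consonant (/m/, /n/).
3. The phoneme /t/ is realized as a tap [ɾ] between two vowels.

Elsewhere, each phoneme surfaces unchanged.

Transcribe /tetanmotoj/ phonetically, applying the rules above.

/t/ (word-initial) is in the target of rule 3 but the environment (between two vowels) is not met → [t].
/e/ (between /t/ and /t/) is in the target of rule 2 but the environment (before a nasal consonant) is not met → [e].
/t/ — between /e/ and /a/, between two vowels — surfaces as [ɾ] (rule 3).
/a/ meets the environment for rule 2 (before a nasal consonant) → [ã].
/o/ (between /m/ and /t/): rule 2 targets it, but not before a nasal consonant → unchanged [o].
/t/ (between /o/ and /o/) occurs between two vowels → [ɾ] by rule 3.
/o/ (between /t/ and /j/): rule 2 targets it, but not before a nasal consonant → unchanged [o].

[teɾãnmoɾoj]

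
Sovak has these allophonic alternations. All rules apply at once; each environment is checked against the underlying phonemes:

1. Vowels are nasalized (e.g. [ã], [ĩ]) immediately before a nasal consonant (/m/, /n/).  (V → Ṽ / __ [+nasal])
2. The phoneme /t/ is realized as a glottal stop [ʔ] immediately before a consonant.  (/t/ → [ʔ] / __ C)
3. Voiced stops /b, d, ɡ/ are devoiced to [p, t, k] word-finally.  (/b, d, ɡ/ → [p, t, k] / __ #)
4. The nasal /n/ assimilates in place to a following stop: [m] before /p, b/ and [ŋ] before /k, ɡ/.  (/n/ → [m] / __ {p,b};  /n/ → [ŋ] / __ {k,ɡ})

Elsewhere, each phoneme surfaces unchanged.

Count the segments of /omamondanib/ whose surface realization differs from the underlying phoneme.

5

Segments that undergo a rule: /o/ → [õ] (rule 1); /a/ → [ã] (rule 1); /o/ → [õ] (rule 1); /a/ → [ã] (rule 1); /b/ → [p] (rule 3).
All other segments surface unchanged.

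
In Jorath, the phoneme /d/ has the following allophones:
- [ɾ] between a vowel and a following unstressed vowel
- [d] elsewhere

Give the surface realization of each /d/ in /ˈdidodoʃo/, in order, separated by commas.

Occurrence 1 (position 1): no conditioning environment matches → elsewhere allophone [d].
Occurrence 2 (position 3): between a vowel and a following unstressed vowel → [ɾ].
Occurrence 3 (position 5): between a vowel and a following unstressed vowel → [ɾ].

[d], [ɾ], [ɾ]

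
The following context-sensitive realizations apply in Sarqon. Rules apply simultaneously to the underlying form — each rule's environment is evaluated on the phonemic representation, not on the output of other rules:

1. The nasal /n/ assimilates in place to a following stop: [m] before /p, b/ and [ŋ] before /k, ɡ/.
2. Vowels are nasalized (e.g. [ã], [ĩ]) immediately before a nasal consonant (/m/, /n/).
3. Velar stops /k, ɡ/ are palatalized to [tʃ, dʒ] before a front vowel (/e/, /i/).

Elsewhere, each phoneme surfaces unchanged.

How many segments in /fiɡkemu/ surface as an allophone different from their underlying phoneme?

2

Segments that undergo a rule: /k/ → [tʃ] (rule 3); /e/ → [ẽ] (rule 2).
All other segments surface unchanged.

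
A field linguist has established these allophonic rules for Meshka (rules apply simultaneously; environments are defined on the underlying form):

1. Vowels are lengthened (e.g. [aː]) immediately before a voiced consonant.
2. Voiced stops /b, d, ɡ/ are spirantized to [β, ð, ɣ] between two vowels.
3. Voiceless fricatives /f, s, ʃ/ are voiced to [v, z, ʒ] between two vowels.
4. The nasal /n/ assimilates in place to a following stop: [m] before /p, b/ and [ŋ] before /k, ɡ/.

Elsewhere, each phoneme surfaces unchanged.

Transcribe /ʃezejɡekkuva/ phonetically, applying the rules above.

/ʃ/ (word-initial): rule 3 targets it, but not between two vowels → unchanged [ʃ].
Rule 1 applies to /e/ (between /ʃ/ and /z/: before a voiced consonant) → [eː].
/z/ stays [z].
/e/ — between /z/ and /j/, before a voiced consonant — surfaces as [eː] (rule 1).
/j/ (between /e/ and /ɡ/): no rule targets it → [j].
/ɡ/ (between /j/ and /e/) fails the environment for rule 2, so it stays [ɡ].
/e/ (between /ɡ/ and /k/) fails the environment for rule 1, so it stays [e].
/k/ (between /e/ and /k/) is unaffected → [k].
/k/ (between /k/ and /u/) is unaffected → [k].
Rule 1 applies to /u/ (between /k/ and /v/: before a voiced consonant) → [uː].
/v/ (between /u/ and /a/) is unaffected → [v].
/a/ (word-final): rule 1 targets it, but not before a voiced consonant → unchanged [a].

[ʃeːzeːjɡekkuːva]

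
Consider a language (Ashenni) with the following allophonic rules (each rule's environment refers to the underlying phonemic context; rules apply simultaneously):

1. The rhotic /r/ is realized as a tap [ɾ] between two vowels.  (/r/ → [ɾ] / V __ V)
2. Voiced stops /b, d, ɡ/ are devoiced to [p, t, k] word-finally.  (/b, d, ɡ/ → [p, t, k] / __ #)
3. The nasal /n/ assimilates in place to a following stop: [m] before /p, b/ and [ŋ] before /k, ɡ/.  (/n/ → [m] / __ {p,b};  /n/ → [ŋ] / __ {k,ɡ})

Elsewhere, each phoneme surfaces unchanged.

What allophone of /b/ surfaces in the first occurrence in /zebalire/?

[b]

/b/ (between /e/ and /a/) is in the target of rule 2 but the environment (word-finally) is not met → [b].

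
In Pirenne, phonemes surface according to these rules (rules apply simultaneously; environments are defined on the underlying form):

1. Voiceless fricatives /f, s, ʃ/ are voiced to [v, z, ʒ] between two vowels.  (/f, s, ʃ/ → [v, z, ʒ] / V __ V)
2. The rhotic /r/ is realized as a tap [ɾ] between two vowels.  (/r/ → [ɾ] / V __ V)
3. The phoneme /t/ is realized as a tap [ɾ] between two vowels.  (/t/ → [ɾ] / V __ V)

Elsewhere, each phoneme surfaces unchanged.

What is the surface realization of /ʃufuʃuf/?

/ʃ/ (word-initial): rule 1 targets it, but not between two vowels → unchanged [ʃ].
/u/ (between /ʃ/ and /f/) is unaffected → [u].
/f/ (between /u/ and /u/): between two vowels, so rule 1 applies → [v].
/u/ — not in any rule's target class → [u].
/ʃ/ — between /u/ and /u/, between two vowels — surfaces as [ʒ] (rule 1).
/u/ stays [u].
/f/ (word-final) fails the environment for rule 1, so it stays [f].

[ʃuvuʒuf]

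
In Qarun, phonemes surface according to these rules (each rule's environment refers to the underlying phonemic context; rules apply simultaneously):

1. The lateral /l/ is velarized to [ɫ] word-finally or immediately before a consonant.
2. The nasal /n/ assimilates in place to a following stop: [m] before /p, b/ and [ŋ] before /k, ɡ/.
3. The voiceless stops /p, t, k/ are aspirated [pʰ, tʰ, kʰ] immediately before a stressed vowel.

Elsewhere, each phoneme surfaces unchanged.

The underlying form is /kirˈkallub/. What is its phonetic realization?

[kirˈkʰaɫlub]

/k/ (word-initial) fails the environment for rule 3, so it stays [k].
/i/ stays [i].
/r/ (between /i/ and /k/): no rule targets it → [r].
/k/ (between /r/ and /a/): immediately before a stressed vowel, so rule 3 applies → [kʰ].
/a/ (between /k/ and /l/) is unaffected → [a].
/l/ meets the environment for rule 1 (word-finally or immediately before a consonant) → [ɫ].
/l/ (between /l/ and /u/) is in the target of rule 1 but the environment (word-finally or immediately before a consonant) is not met → [l].
/u/ (between /l/ and /b/): no rule targets it → [u].
/b/ stays [b].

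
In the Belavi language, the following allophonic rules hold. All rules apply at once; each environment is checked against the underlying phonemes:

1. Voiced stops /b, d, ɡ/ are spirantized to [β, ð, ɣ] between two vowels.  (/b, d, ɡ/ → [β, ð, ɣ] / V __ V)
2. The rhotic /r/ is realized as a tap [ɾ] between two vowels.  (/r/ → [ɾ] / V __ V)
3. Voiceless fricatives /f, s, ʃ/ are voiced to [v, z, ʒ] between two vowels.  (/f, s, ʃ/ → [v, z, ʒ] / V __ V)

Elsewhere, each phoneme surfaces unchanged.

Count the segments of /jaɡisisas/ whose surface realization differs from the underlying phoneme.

3

Segments that undergo a rule: /ɡ/ → [ɣ] (rule 1); /s/ → [z] (rule 3); /s/ → [z] (rule 3).
All other segments surface unchanged.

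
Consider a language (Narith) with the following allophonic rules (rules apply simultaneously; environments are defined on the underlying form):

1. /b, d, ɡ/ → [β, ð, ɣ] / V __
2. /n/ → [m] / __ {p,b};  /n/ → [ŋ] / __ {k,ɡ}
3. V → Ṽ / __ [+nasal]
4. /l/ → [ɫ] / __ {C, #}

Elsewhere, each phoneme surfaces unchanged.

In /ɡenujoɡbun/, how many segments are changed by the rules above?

3

Segments that undergo a rule: /e/ → [ẽ] (rule 3); /ɡ/ → [ɣ] (rule 1); /u/ → [ũ] (rule 3).
All other segments surface unchanged.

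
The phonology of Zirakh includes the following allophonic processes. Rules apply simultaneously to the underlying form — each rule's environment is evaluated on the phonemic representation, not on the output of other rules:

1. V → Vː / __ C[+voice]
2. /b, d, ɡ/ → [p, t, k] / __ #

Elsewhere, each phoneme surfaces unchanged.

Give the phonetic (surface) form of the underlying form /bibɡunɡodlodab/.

[biːbɡuːnɡoːdloːdaːp]

/b/ (word-initial) fails the environment for rule 2, so it stays [b].
/i/ meets the environment for rule 1 (before a voiced consonant) → [iː].
/b/ (between /i/ and /ɡ/) fails the environment for rule 2, so it stays [b].
/ɡ/ (between /b/ and /u/) is in the target of rule 2 but the environment (word-finally) is not met → [ɡ].
/u/ — between /ɡ/ and /n/, before a voiced consonant — surfaces as [uː] (rule 1).
/n/ (between /u/ and /ɡ/): no rule targets it → [n].
/ɡ/ (between /n/ and /o/) is in the target of rule 2 but the environment (word-finally) is not met → [ɡ].
/o/ (between /ɡ/ and /d/) occurs before a voiced consonant → [oː] by rule 1.
/d/ (between /o/ and /l/) is in the target of rule 2 but the environment (word-finally) is not met → [d].
/l/ — not in any rule's target class → [l].
Rule 1 applies to /o/ (between /l/ and /d/: before a voiced consonant) → [oː].
/d/ (between /o/ and /a/) is in the target of rule 2 but the environment (word-finally) is not met → [d].
/a/ — between /d/ and /b/, before a voiced consonant — surfaces as [aː] (rule 1).
/b/ (word-final): word-finally, so rule 2 applies → [p].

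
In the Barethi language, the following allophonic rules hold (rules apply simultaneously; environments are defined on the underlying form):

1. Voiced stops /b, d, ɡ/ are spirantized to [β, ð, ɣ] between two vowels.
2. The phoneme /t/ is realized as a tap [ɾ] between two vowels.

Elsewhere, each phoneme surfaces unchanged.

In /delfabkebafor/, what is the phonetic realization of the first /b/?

/b/ — between /a/ and /k/; rule 1 does not apply here → [b].

[b]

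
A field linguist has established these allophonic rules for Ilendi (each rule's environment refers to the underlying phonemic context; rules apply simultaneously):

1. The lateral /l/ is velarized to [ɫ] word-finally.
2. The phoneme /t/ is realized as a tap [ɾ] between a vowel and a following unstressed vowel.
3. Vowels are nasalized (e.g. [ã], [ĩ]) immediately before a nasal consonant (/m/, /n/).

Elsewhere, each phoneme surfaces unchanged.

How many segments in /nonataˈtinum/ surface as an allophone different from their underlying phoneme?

Segments that undergo a rule: /o/ → [õ] (rule 3); /t/ → [ɾ] (rule 2); /i/ → [ĩ] (rule 3); /u/ → [ũ] (rule 3).
All other segments surface unchanged.

4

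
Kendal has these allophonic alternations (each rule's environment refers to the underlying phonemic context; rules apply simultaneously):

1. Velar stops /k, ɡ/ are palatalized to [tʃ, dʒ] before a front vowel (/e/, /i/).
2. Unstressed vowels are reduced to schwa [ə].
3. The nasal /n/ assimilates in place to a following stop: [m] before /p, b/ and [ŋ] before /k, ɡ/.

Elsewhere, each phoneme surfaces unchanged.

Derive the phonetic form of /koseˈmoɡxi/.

[kəsəˈmoɡxə]

/k/ (word-initial) fails the environment for rule 1, so it stays [k].
/o/ (between /k/ and /s/): in an unstressed syllable, so rule 2 applies → [ə].
/s/ (between /o/ and /e/) is unaffected → [s].
/e/ meets the environment for rule 2 (in an unstressed syllable) → [ə].
/m/ stays [m].
/o/ (between /m/ and /ɡ/) fails the environment for rule 2, so it stays [o].
/ɡ/ (between /o/ and /x/) is in the target of rule 1 but the environment (before a front vowel) is not met → [ɡ].
/x/ — not in any rule's target class → [x].
/i/ meets the environment for rule 2 (in an unstressed syllable) → [ə].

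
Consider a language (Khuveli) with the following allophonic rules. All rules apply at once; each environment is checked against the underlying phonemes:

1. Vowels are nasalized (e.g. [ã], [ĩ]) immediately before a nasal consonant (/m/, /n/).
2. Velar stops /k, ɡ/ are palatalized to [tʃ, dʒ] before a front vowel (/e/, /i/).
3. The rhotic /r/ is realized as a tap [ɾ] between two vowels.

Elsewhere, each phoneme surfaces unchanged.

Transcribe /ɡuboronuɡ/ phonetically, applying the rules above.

[ɡuboɾõnuɡ]

/ɡ/ (word-initial) fails the environment for rule 2, so it stays [ɡ].
/u/ — between /ɡ/ and /b/; rule 1 does not apply here → [u].
/b/ — not in any rule's target class → [b].
/o/ (between /b/ and /r/): rule 1 targets it, but not before a nasal consonant → unchanged [o].
/r/ — between /o/ and /o/, between two vowels — surfaces as [ɾ] (rule 3).
Rule 1 applies to /o/ (between /r/ and /n/: before a nasal consonant) → [õ].
/n/ — not in any rule's target class → [n].
/u/ (between /n/ and /ɡ/) is in the target of rule 1 but the environment (before a nasal consonant) is not met → [u].
/ɡ/ — word-final; rule 2 does not apply here → [ɡ].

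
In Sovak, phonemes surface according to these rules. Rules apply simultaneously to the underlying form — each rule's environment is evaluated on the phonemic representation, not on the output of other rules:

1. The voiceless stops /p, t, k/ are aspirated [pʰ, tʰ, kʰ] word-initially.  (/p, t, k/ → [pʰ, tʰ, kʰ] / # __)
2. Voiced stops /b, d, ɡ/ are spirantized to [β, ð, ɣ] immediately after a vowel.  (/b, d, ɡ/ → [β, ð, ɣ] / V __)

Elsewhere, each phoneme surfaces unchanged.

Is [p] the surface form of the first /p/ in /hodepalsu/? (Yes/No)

/p/ — between /e/ and /a/; rule 1 does not apply here → [p].
The actual realization is [p], which matches [p].

Yes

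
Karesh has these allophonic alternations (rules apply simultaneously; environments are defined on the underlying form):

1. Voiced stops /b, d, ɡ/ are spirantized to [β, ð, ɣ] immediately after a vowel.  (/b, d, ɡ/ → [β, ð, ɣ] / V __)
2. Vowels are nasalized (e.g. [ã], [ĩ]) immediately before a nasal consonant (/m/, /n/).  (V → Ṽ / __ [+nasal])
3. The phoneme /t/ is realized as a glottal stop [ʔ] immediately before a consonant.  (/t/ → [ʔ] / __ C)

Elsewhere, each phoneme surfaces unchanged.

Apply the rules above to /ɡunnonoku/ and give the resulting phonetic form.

[ɡũnnõnoku]

/ɡ/ (word-initial) fails the environment for rule 1, so it stays [ɡ].
Rule 2 applies to /u/ (between /ɡ/ and /n/: before a nasal consonant) → [ũ].
Rule 2 applies to /o/ (between /n/ and /n/: before a nasal consonant) → [õ].
/o/ (between /n/ and /k/) is in the target of rule 2 but the environment (before a nasal consonant) is not met → [o].
/u/ — word-final; rule 2 does not apply here → [u].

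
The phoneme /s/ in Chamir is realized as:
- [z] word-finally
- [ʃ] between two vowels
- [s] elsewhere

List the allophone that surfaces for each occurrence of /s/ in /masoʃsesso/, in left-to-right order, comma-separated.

[ʃ], [s], [s], [s]

Occurrence 1 (position 3): between two vowels → [ʃ].
Occurrence 2 (position 6): no conditioning environment matches → elsewhere allophone [s].
Occurrence 3 (position 8): no conditioning environment matches → elsewhere allophone [s].
Occurrence 4 (position 9): no conditioning environment matches → elsewhere allophone [s].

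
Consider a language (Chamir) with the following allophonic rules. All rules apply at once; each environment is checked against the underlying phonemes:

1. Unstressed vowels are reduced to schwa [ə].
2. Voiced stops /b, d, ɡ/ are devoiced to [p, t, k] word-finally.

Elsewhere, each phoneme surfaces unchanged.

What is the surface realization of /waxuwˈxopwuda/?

/a/ — between /w/ and /x/, in an unstressed syllable — surfaces as [ə] (rule 1).
/u/ — between /x/ and /w/, in an unstressed syllable — surfaces as [ə] (rule 1).
/o/ (between /x/ and /p/) is in the target of rule 1 but the environment (in an unstressed syllable) is not met → [o].
/u/ meets the environment for rule 1 (in an unstressed syllable) → [ə].
/d/ (between /u/ and /a/) is in the target of rule 2 but the environment (word-finally) is not met → [d].
Rule 1 applies to /a/ (word-final: in an unstressed syllable) → [ə].

[wəxəwˈxopwədə]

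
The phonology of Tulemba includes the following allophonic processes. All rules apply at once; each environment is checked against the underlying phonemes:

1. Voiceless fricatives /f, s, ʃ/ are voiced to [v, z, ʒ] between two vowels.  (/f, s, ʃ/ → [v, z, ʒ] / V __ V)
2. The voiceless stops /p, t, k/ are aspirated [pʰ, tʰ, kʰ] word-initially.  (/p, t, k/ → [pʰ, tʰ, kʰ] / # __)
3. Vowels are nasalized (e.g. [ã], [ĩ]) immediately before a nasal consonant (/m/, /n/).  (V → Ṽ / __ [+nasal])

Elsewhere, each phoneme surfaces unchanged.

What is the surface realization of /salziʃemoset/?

/s/ — word-initial; rule 1 does not apply here → [s].
/a/ (between /s/ and /l/) is in the target of rule 3 but the environment (before a nasal consonant) is not met → [a].
/l/ stays [l].
/z/ stays [z].
/i/ — between /z/ and /ʃ/; rule 3 does not apply here → [i].
/ʃ/ meets the environment for rule 1 (between two vowels) → [ʒ].
Rule 3 applies to /e/ (between /ʃ/ and /m/: before a nasal consonant) → [ẽ].
/m/ (between /e/ and /o/) is unaffected → [m].
/o/ (between /m/ and /s/) fails the environment for rule 3, so it stays [o].
/s/ (between /o/ and /e/) occurs between two vowels → [z] by rule 1.
/e/ — between /s/ and /t/; rule 3 does not apply here → [e].
/t/ (word-final) is in the target of rule 2 but the environment (word-initially) is not met → [t].

[salziʒẽmozet]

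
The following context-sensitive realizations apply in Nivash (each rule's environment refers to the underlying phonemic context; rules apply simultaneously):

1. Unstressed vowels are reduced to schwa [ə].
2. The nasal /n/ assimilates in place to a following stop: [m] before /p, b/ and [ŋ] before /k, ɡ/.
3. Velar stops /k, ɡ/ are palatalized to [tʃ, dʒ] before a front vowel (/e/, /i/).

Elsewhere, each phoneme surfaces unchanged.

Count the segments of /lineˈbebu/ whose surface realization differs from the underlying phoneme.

3

Segments that undergo a rule: /i/ → [ə] (rule 1); /e/ → [ə] (rule 1); /u/ → [ə] (rule 1).
All other segments surface unchanged.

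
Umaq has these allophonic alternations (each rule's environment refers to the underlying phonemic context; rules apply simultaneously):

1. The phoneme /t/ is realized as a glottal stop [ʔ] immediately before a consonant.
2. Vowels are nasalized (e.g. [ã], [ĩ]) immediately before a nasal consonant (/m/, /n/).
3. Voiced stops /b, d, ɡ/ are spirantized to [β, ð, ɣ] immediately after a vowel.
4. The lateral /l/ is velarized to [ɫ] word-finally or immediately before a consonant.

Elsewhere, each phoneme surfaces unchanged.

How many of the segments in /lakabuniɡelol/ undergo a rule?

4

Segments that undergo a rule: /b/ → [β] (rule 3); /u/ → [ũ] (rule 2); /ɡ/ → [ɣ] (rule 3); /l/ → [ɫ] (rule 4).
All other segments surface unchanged.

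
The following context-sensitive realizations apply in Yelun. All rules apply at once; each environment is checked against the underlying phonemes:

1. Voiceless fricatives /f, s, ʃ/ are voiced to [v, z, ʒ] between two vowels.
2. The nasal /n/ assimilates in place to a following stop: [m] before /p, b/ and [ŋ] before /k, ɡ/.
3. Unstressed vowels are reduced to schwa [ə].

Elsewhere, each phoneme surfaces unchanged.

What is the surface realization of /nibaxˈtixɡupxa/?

[nəbəxˈtixɡəpxə]

/n/ (word-initial) is in the target of rule 2 but the environment (before a labial or velar stop) is not met → [n].
/i/ (between /n/ and /b/): in an unstressed syllable, so rule 3 applies → [ə].
/b/ stays [b].
/a/ meets the environment for rule 3 (in an unstressed syllable) → [ə].
/x/ (between /a/ and /t/): no rule targets it → [x].
/t/ — not in any rule's target class → [t].
/i/ — between /t/ and /x/; rule 3 does not apply here → [i].
/x/ (between /i/ and /ɡ/) is unaffected → [x].
/ɡ/ (between /x/ and /u/): no rule targets it → [ɡ].
/u/ — between /ɡ/ and /p/, in an unstressed syllable — surfaces as [ə] (rule 3).
/p/ — not in any rule's target class → [p].
/x/ — not in any rule's target class → [x].
/a/ meets the environment for rule 3 (in an unstressed syllable) → [ə].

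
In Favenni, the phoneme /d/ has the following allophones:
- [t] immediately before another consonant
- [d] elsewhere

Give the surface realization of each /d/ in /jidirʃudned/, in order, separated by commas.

[d], [t], [d]

Occurrence 1 (position 3): no conditioning environment matches → elsewhere allophone [d].
Occurrence 2 (position 8): immediately before another consonant → [t].
Occurrence 3 (position 11): no conditioning environment matches → elsewhere allophone [d].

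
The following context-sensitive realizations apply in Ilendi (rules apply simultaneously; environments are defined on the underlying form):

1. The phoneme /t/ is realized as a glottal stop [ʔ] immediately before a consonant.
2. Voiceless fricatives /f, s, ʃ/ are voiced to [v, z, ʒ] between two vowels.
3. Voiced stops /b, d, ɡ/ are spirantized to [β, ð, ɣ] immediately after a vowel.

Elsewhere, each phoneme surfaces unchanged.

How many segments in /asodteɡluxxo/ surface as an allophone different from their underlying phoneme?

Segments that undergo a rule: /s/ → [z] (rule 2); /d/ → [ð] (rule 3); /ɡ/ → [ɣ] (rule 3).
All other segments surface unchanged.

3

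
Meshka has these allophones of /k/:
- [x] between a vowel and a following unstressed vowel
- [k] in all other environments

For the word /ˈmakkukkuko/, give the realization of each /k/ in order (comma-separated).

Occurrence 1 (position 3): no conditioning environment matches → elsewhere allophone [k].
Occurrence 2 (position 4): no conditioning environment matches → elsewhere allophone [k].
Occurrence 3 (position 6): no conditioning environment matches → elsewhere allophone [k].
Occurrence 4 (position 7): no conditioning environment matches → elsewhere allophone [k].
Occurrence 5 (position 9): between a vowel and a following unstressed vowel → [x].

[k], [k], [k], [k], [x]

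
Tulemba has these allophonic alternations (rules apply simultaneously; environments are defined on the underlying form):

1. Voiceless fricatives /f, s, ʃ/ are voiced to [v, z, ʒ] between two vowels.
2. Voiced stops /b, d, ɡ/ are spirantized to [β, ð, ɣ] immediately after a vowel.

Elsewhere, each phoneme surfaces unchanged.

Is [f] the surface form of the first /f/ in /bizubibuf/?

Yes

/f/ — word-final; rule 1 does not apply here → [f].
The actual realization is [f], which matches [f].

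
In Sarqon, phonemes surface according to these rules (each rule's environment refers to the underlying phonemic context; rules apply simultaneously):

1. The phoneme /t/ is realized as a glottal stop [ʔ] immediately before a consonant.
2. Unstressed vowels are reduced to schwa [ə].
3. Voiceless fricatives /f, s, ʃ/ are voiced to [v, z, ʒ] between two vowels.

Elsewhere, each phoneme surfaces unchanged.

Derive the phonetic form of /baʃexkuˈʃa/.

[bəʒəxkəˈʒa]

/b/ stays [b].
/a/ (between /b/ and /ʃ/): in an unstressed syllable, so rule 2 applies → [ə].
/ʃ/ (between /a/ and /e/) occurs between two vowels → [ʒ] by rule 3.
/e/ (between /ʃ/ and /x/): in an unstressed syllable, so rule 2 applies → [ə].
/x/ stays [x].
/k/ (between /x/ and /u/): no rule targets it → [k].
/u/ — between /k/ and /ʃ/, in an unstressed syllable — surfaces as [ə] (rule 2).
/ʃ/ — between /u/ and /a/, between two vowels — surfaces as [ʒ] (rule 3).
/a/ — word-final; rule 2 does not apply here → [a].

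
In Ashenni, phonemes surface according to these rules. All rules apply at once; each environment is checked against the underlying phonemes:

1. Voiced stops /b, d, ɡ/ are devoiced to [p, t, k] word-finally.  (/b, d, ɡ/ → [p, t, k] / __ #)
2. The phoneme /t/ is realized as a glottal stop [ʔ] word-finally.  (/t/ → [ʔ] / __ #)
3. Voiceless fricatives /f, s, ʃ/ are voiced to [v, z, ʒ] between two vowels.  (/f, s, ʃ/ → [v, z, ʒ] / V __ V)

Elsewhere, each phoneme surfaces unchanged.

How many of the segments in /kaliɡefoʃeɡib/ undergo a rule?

Segments that undergo a rule: /f/ → [v] (rule 3); /ʃ/ → [ʒ] (rule 3); /b/ → [p] (rule 1).
All other segments surface unchanged.

3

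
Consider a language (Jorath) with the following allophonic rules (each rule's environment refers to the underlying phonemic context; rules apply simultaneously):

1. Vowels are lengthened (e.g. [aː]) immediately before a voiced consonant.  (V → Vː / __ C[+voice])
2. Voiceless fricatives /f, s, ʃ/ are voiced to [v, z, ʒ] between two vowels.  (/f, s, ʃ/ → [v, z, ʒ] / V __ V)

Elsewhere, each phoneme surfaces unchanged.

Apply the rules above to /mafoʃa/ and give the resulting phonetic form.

/a/ (between /m/ and /f/) is in the target of rule 1 but the environment (before a voiced consonant) is not met → [a].
Rule 2 applies to /f/ (between /a/ and /o/: between two vowels) → [v].
/o/ (between /f/ and /ʃ/) is in the target of rule 1 but the environment (before a voiced consonant) is not met → [o].
/ʃ/ (between /o/ and /a/): between two vowels, so rule 2 applies → [ʒ].
/a/ (word-final) fails the environment for rule 1, so it stays [a].

[mavoʒa]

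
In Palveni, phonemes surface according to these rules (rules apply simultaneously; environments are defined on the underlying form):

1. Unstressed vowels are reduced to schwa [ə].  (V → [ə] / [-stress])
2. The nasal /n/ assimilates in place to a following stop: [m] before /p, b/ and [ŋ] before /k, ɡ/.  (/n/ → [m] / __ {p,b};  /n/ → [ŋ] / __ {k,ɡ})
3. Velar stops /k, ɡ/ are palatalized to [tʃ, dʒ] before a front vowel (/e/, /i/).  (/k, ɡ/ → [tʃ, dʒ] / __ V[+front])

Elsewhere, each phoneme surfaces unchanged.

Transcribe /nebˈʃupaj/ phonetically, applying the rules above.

/n/ (word-initial) fails the environment for rule 2, so it stays [n].
/e/ — between /n/ and /b/, in an unstressed syllable — surfaces as [ə] (rule 1).
/b/ (between /e/ and /ʃ/): no rule targets it → [b].
/ʃ/ stays [ʃ].
/u/ (between /ʃ/ and /p/): rule 1 targets it, but not in an unstressed syllable → unchanged [u].
/p/ stays [p].
/a/ — between /p/ and /j/, in an unstressed syllable — surfaces as [ə] (rule 1).
/j/ (word-final): no rule targets it → [j].

[nəbˈʃupəj]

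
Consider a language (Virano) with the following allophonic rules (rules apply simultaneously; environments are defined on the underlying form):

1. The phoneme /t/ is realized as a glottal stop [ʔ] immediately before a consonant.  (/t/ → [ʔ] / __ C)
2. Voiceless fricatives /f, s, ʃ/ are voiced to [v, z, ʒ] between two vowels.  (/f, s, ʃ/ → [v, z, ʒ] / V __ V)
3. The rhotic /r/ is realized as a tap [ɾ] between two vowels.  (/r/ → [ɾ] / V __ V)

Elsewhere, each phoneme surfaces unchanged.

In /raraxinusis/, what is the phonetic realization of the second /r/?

/r/ — between /a/ and /a/, between two vowels — surfaces as [ɾ] (rule 3).

[ɾ]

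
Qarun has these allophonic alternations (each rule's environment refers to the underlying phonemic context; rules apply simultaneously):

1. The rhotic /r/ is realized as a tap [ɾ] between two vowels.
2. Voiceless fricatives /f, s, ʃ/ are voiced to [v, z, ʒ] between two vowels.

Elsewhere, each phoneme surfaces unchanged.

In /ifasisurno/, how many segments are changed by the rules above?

3

Segments that undergo a rule: /f/ → [v] (rule 2); /s/ → [z] (rule 2); /s/ → [z] (rule 2).
All other segments surface unchanged.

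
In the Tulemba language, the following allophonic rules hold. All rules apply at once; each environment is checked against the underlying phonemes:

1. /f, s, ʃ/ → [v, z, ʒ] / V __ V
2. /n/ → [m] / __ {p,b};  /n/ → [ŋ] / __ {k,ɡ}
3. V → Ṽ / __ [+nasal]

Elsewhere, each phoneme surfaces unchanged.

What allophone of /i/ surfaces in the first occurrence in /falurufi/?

[i]

/i/ (word-final) is in the target of rule 3 but the environment (before a nasal consonant) is not met → [i].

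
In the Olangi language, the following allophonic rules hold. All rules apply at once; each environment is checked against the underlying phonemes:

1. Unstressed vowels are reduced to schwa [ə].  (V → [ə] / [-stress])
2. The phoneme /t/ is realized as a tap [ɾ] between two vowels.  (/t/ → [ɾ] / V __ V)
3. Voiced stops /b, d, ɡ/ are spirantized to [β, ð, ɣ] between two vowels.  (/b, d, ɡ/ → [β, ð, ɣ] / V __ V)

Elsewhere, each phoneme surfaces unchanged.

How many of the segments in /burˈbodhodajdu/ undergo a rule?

Segments that undergo a rule: /u/ → [ə] (rule 1); /o/ → [ə] (rule 1); /d/ → [ð] (rule 3); /a/ → [ə] (rule 1); /u/ → [ə] (rule 1).
All other segments surface unchanged.

5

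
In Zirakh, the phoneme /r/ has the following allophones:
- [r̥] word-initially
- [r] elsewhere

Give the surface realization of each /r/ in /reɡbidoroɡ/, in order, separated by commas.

[r̥], [r]

Occurrence 1 (position 1): word-initially → [r̥].
Occurrence 2 (position 8): no conditioning environment matches → elsewhere allophone [r].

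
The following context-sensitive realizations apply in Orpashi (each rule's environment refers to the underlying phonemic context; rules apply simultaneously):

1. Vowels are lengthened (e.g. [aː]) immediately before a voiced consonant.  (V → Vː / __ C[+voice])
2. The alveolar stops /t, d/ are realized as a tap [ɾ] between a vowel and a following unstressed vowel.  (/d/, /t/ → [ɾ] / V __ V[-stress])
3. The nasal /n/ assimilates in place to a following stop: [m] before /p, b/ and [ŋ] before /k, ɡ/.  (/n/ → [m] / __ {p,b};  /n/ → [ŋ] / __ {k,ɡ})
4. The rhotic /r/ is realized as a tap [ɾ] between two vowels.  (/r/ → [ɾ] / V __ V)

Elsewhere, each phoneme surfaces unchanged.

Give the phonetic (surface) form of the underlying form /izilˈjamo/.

Rule 1 applies to /i/ (word-initial: before a voiced consonant) → [iː].
/i/ (between /z/ and /l/) occurs before a voiced consonant → [iː] by rule 1.
/a/ — between /j/ and /m/, before a voiced consonant — surfaces as [aː] (rule 1).
/o/ — word-final; rule 1 does not apply here → [o].

[iːziːlˈjaːmo]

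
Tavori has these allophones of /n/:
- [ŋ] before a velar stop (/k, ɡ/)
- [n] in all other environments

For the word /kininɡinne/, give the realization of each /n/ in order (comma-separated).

Occurrence 1 (position 3): no conditioning environment matches → elsewhere allophone [n].
Occurrence 2 (position 5): before a velar stop → [ŋ].
Occurrence 3 (position 8): no conditioning environment matches → elsewhere allophone [n].
Occurrence 4 (position 9): no conditioning environment matches → elsewhere allophone [n].

[n], [ŋ], [n], [n]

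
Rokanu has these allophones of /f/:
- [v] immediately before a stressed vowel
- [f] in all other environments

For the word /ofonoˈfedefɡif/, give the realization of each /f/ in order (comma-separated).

[f], [v], [f], [f]

Occurrence 1 (position 2): no conditioning environment matches → elsewhere allophone [f].
Occurrence 2 (position 6): immediately before a stressed vowel → [v].
Occurrence 3 (position 10): no conditioning environment matches → elsewhere allophone [f].
Occurrence 4 (position 13): no conditioning environment matches → elsewhere allophone [f].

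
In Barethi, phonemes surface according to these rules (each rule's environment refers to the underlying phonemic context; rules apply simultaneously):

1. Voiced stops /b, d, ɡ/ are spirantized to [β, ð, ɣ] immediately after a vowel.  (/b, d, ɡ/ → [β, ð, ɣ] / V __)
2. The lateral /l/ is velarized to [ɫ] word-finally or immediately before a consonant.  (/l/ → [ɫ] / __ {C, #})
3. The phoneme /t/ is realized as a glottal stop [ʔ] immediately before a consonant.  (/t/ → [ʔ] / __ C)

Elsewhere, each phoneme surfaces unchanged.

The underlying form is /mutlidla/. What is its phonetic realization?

/m/ (word-initial) is unaffected → [m].
/u/ stays [u].
Rule 3 applies to /t/ (between /u/ and /l/: immediately before a consonant) → [ʔ].
/l/ — between /t/ and /i/; rule 2 does not apply here → [l].
/i/ (between /l/ and /d/): no rule targets it → [i].
/d/ (between /i/ and /l/): immediately after a vowel, so rule 1 applies → [ð].
/l/ (between /d/ and /a/) fails the environment for rule 2, so it stays [l].
/a/ stays [a].

[muʔliðla]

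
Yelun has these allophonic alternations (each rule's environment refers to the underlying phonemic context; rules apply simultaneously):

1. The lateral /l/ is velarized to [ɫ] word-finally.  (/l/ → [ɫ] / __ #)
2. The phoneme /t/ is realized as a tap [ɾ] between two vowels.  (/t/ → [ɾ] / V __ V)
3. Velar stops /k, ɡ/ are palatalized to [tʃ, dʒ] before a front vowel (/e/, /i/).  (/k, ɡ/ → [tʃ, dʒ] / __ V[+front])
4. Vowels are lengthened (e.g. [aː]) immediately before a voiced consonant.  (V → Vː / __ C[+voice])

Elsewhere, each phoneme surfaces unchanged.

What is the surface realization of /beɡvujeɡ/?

[beːɡvuːjeːɡ]

/b/ stays [b].
/e/ — between /b/ and /ɡ/, before a voiced consonant — surfaces as [eː] (rule 4).
/ɡ/ (between /e/ and /v/): rule 3 targets it, but not before a front vowel → unchanged [ɡ].
/v/ stays [v].
/u/ (between /v/ and /j/) occurs before a voiced consonant → [uː] by rule 4.
/j/ — not in any rule's target class → [j].
Rule 4 applies to /e/ (between /j/ and /ɡ/: before a voiced consonant) → [eː].
/ɡ/ (word-final) fails the environment for rule 3, so it stays [ɡ].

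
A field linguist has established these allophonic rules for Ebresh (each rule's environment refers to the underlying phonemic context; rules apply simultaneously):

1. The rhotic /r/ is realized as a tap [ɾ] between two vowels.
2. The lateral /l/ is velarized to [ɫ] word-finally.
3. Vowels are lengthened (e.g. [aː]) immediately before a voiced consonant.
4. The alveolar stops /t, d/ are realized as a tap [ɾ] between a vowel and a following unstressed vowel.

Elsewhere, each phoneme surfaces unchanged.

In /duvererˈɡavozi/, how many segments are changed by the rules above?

6

Segments that undergo a rule: /u/ → [uː] (rule 3); /e/ → [eː] (rule 3); /r/ → [ɾ] (rule 1); /e/ → [eː] (rule 3); /a/ → [aː] (rule 3); /o/ → [oː] (rule 3).
All other segments surface unchanged.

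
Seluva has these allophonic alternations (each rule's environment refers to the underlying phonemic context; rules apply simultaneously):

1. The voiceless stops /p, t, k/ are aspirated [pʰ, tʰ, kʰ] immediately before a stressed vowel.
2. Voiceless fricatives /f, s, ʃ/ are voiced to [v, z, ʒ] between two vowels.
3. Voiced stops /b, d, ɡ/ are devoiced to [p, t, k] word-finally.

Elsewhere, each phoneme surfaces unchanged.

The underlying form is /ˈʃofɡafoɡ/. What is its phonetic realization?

/ʃ/ — word-initial; rule 2 does not apply here → [ʃ].
/f/ — between /o/ and /ɡ/; rule 2 does not apply here → [f].
/ɡ/ (between /f/ and /a/) fails the environment for rule 3, so it stays [ɡ].
/f/ (between /a/ and /o/): between two vowels, so rule 2 applies → [v].
/ɡ/ meets the environment for rule 3 (word-finally) → [k].

[ˈʃofɡavok]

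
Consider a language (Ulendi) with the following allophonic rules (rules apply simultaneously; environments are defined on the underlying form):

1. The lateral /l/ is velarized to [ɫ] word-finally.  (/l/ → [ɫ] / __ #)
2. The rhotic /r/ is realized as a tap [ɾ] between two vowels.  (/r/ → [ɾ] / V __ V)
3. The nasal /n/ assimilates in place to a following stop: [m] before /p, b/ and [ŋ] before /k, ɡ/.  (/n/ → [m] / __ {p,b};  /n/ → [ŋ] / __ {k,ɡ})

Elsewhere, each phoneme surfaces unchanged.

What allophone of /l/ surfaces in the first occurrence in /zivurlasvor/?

/l/ (between /r/ and /a/) is in the target of rule 1 but the environment (word-finally) is not met → [l].

[l]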